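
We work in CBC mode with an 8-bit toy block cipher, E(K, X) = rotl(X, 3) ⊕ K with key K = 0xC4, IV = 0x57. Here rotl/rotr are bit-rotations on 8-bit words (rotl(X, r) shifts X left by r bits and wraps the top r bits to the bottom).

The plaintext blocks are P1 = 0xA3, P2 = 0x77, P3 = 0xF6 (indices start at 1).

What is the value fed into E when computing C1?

CBC encryption: C_i = E(K, P_i ⊕ C_{i−1}), with C_{0} = IV.
C1: P1 ⊕ 0x57 = 0xF4; E(K, 0xF4) = 0x63.
So the input to E for block 1 is 0xF4.

0xF4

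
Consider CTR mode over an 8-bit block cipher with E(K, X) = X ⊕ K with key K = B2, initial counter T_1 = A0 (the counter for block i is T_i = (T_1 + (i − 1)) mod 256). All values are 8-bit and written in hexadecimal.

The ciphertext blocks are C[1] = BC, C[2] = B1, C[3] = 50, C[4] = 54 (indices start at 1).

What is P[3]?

CTR decryption: S_i = E(K, T_i) where T_i is the counter for block i; P_i = C_i ⊕ S_i.
P[3]: T = A2, S = E(K, T) = 10; 50 ⊕ 10 = 40.

P[3] = 40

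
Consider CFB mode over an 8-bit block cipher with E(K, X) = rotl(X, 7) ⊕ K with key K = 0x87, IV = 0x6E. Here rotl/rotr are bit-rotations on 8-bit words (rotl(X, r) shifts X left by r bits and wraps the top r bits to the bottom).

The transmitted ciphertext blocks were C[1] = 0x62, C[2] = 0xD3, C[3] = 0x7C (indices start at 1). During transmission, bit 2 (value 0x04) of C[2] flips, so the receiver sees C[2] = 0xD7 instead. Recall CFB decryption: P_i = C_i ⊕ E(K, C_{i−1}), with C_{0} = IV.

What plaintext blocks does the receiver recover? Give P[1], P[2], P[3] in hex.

Only C[2] changed, to 0xD7. In CFB, a change in C_i flips the same bit in P_i and garbles P_{i+1}. Decrypting the received ciphertext:
P[1]: E(K, 0x6E) = 0xB0; 0x62 ⊕ 0xB0 = 0xD2.
P[2]: E(K, 0x62) = 0xB6; 0xD7 ⊕ 0xB6 = 0x61.
P[3]: E(K, 0xD7) = 0x6C; 0x7C ⊕ 0x6C = 0x10.
Blocks that differ from the original plaintext: P[2], P[3].

P[1] = 0xD2, P[2] = 0x61, P[3] = 0x10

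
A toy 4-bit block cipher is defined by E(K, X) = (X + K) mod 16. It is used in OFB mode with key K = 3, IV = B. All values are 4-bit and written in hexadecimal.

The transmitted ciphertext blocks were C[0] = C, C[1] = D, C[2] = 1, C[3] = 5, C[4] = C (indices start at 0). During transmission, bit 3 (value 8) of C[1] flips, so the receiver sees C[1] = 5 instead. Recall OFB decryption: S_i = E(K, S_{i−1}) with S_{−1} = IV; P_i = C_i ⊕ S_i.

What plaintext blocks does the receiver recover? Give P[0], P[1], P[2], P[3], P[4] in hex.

P[0] = 2, P[1] = 4, P[2] = 5, P[3] = 2, P[4] = 6

Only C[1] changed, to 5. In OFB, a change in C_i flips the same bit in P_i only; the keystream is unaffected. Decrypting the received ciphertext:
P[0]: S = E(K, B) = E; C ⊕ E = 2.
P[1]: S = E(K, E) = 1; 5 ⊕ 1 = 4.
P[2]: S = E(K, 1) = 4; 1 ⊕ 4 = 5.
P[3]: S = E(K, 4) = 7; 5 ⊕ 7 = 2.
P[4]: S = E(K, 7) = A; C ⊕ A = 6.
Blocks that differ from the original plaintext: P[1].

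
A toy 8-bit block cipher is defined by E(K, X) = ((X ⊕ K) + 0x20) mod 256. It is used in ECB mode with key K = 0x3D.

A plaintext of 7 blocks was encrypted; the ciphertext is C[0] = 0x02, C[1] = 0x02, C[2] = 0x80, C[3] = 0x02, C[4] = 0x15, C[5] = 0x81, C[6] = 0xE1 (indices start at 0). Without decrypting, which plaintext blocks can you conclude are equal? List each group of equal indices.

ECB encrypts each block independently with the same key, so equal ciphertext blocks imply equal plaintext blocks.
C[0] = C[1] = C[3] = 0x02, so P[0] = P[1] = P[3].

P[0] = P[1] = P[3]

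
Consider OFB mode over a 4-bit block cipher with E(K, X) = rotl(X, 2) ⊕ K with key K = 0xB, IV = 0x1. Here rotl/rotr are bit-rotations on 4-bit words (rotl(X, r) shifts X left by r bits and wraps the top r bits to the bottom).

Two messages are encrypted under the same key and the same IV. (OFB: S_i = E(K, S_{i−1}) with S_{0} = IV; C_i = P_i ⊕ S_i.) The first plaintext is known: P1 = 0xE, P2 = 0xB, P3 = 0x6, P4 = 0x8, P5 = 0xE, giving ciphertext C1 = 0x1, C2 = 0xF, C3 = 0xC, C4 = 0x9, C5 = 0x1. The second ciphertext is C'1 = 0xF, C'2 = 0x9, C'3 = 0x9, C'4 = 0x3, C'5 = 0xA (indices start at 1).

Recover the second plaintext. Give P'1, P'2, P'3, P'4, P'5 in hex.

P'1 = 0x0, P'2 = 0xD, P'3 = 0x3, P'4 = 0x2, P'5 = 0x5

In OFB with a reused IV, both messages share the same keystream S_i, so C_i ⊕ C'_i = P_i ⊕ P'_i and thus P'_i = P_i ⊕ C_i ⊕ C'_i.
P'1: 0xE ⊕ 0x1 ⊕ 0xF = 0x0.
P'2: 0xB ⊕ 0xF ⊕ 0x9 = 0xD.
P'3: 0x6 ⊕ 0xC ⊕ 0x9 = 0x3.
P'4: 0x8 ⊕ 0x9 ⊕ 0x3 = 0x2.
P'5: 0xE ⊕ 0x1 ⊕ 0xA = 0x5.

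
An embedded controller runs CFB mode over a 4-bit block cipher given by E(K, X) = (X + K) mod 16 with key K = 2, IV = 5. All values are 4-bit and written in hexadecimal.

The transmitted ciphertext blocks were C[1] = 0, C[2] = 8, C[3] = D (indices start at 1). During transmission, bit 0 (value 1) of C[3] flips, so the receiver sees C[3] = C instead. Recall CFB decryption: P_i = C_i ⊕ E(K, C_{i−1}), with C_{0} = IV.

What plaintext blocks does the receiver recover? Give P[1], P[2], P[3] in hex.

Only C[3] changed, to C. In CFB, a change in C_i flips the same bit in P_i and garbles P_{i+1}. Decrypting the received ciphertext:
P[1]: E(K, 5) = 7; 0 ⊕ 7 = 7.
P[2]: E(K, 0) = 2; 8 ⊕ 2 = A.
P[3]: E(K, 8) = A; C ⊕ A = 6.
Blocks that differ from the original plaintext: P[3].

P[1] = 7, P[2] = A, P[3] = 6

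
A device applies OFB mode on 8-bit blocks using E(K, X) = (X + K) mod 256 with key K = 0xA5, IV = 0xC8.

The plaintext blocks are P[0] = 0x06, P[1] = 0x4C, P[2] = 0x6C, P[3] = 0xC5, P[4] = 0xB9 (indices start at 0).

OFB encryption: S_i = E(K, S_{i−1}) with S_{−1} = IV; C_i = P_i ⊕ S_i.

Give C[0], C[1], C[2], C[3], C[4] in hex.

C[0]: S = E(K, 0xC8) = 0x6D; 0x06 ⊕ 0x6D = 0x6B.
C[1]: S = E(K, 0x6D) = 0x12; 0x4C ⊕ 0x12 = 0x5E.
C[2]: S = E(K, 0x12) = 0xB7; 0x6C ⊕ 0xB7 = 0xDB.
C[3]: S = E(K, 0xB7) = 0x5C; 0xC5 ⊕ 0x5C = 0x99.
C[4]: S = E(K, 0x5C) = 0x01; 0xB9 ⊕ 0x01 = 0xB8.

C[0] = 0x6B, C[1] = 0x5E, C[2] = 0xDB, C[3] = 0x99, C[4] = 0xB8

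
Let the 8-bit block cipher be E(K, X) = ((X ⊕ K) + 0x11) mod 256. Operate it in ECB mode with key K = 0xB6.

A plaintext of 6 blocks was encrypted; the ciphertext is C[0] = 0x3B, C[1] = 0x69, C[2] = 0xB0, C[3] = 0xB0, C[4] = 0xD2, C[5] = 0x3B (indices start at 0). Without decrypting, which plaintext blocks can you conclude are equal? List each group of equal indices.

ECB encrypts each block independently with the same key, so equal ciphertext blocks imply equal plaintext blocks.
C[0] = C[5] = 0x3B, so P[0] = P[5].
C[2] = C[3] = 0xB0, so P[2] = P[3].

P[0] = P[5]; P[2] = P[3]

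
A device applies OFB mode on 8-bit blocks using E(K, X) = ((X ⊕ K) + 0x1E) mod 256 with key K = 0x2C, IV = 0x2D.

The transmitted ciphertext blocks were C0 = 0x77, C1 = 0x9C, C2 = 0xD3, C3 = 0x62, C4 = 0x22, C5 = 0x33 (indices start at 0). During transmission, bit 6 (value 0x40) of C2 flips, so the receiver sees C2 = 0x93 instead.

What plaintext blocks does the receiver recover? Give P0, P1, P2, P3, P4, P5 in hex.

OFB decryption: S_i = E(K, S_{i−1}) with S_{−1} = IV; P_i = C_i ⊕ S_i.
Only C2 changed, to 0x93. In OFB, a change in C_i flips the same bit in P_i only; the keystream is unaffected. Decrypting the received ciphertext:
P0: S = E(K, 0x2D) = 0x1F; 0x77 ⊕ 0x1F = 0x68.
P1: S = E(K, 0x1F) = 0x51; 0x9C ⊕ 0x51 = 0xCD.
P2: S = E(K, 0x51) = 0x9B; 0x93 ⊕ 0x9B = 0x08.
P3: S = E(K, 0x9B) = 0xD5; 0x62 ⊕ 0xD5 = 0xB7.
P4: S = E(K, 0xD5) = 0x17; 0x22 ⊕ 0x17 = 0x35.
P5: S = E(K, 0x17) = 0x59; 0x33 ⊕ 0x59 = 0x6A.
Blocks that differ from the original plaintext: P2.

P0 = 0x68, P1 = 0xCD, P2 = 0x08, P3 = 0xB7, P4 = 0x35, P5 = 0x6A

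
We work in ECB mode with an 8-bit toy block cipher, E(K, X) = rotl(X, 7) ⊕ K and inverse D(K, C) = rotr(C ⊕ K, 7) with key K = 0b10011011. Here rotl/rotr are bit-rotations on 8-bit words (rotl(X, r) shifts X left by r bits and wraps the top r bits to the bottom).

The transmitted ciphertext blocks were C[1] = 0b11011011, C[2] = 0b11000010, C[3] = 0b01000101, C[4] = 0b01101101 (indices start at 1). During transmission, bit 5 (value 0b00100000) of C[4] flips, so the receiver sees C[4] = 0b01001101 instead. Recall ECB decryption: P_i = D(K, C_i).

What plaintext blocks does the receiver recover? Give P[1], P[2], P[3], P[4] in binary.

Only C[4] changed, to 0b01001101. In ECB, a change in C_i affects only P_i. Decrypting the received ciphertext:
P[1]: D(K, 0b11011011) = 0b10000000.
P[2]: D(K, 0b11000010) = 0b10110010.
P[3]: D(K, 0b01000101) = 0b10111101.
P[4]: D(K, 0b01001101) = 0b10101101.
Blocks that differ from the original plaintext: P[4].

P[1] = 0b10000000, P[2] = 0b10110010, P[3] = 0b10111101, P[4] = 0b10101101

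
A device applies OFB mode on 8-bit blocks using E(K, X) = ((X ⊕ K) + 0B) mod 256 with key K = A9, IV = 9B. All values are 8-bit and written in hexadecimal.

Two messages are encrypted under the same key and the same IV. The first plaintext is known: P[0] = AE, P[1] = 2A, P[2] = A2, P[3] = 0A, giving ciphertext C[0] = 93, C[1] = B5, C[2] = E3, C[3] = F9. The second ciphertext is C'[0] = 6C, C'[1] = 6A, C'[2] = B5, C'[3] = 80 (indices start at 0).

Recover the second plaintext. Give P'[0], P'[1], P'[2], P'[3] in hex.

In OFB with a reused IV, both messages share the same keystream S_i, so C_i ⊕ C'_i = P_i ⊕ P'_i and thus P'_i = P_i ⊕ C_i ⊕ C'_i.
P'[0]: AE ⊕ 93 ⊕ 6C = 51.
P'[1]: 2A ⊕ B5 ⊕ 6A = F5.
P'[2]: A2 ⊕ E3 ⊕ B5 = F4.
P'[3]: 0A ⊕ F9 ⊕ 80 = 73.

P'[0] = 51, P'[1] = F5, P'[2] = F4, P'[3] = 73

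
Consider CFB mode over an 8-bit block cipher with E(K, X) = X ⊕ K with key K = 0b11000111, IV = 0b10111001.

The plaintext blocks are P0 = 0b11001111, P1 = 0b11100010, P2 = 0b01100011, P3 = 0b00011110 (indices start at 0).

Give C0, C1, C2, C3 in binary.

C0 = 0b10110001, C1 = 0b10010100, C2 = 0b00110000, C3 = 0b11101001

CFB encryption: C_i = P_i ⊕ E(K, C_{i−1}), with C_{−1} = IV.
C0: E(K, 0b10111001) = 0b01111110; 0b11001111 ⊕ 0b01111110 = 0b10110001.
C1: E(K, 0b10110001) = 0b01110110; 0b11100010 ⊕ 0b01110110 = 0b10010100.
C2: E(K, 0b10010100) = 0b01010011; 0b01100011 ⊕ 0b01010011 = 0b00110000.
C3: E(K, 0b00110000) = 0b11110111; 0b00011110 ⊕ 0b11110111 = 0b11101001.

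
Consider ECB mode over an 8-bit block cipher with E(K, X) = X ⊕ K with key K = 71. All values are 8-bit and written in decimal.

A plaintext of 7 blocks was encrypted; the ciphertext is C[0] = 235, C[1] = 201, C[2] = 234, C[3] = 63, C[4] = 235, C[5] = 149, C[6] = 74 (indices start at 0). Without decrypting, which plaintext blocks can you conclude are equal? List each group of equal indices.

P[0] = P[4]

ECB encrypts each block independently with the same key, so equal ciphertext blocks imply equal plaintext blocks.
C[0] = C[4] = 235, so P[0] = P[4].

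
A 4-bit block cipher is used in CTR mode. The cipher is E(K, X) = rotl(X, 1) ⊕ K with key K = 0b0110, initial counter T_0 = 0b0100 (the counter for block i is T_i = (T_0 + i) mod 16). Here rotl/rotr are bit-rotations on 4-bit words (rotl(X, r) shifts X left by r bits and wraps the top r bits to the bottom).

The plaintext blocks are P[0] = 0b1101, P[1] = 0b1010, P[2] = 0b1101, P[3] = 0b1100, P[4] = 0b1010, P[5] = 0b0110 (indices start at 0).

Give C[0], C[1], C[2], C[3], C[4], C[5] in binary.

C[0] = 0b0011, C[1] = 0b0110, C[2] = 0b0111, C[3] = 0b0100, C[4] = 0b1101, C[5] = 0b0011

CTR encryption: S_i = E(K, T_i) where T_i is the counter for block i; C_i = P_i ⊕ S_i.
C[0]: T = 0b0100, S = E(K, T) = 0b1110; 0b1101 ⊕ 0b1110 = 0b0011.
C[1]: T = 0b0101, S = E(K, T) = 0b1100; 0b1010 ⊕ 0b1100 = 0b0110.
C[2]: T = 0b0110, S = E(K, T) = 0b1010; 0b1101 ⊕ 0b1010 = 0b0111.
C[3]: T = 0b0111, S = E(K, T) = 0b1000; 0b1100 ⊕ 0b1000 = 0b0100.
C[4]: T = 0b1000, S = E(K, T) = 0b0111; 0b1010 ⊕ 0b0111 = 0b1101.
C[5]: T = 0b1001, S = E(K, T) = 0b0101; 0b0110 ⊕ 0b0101 = 0b0011.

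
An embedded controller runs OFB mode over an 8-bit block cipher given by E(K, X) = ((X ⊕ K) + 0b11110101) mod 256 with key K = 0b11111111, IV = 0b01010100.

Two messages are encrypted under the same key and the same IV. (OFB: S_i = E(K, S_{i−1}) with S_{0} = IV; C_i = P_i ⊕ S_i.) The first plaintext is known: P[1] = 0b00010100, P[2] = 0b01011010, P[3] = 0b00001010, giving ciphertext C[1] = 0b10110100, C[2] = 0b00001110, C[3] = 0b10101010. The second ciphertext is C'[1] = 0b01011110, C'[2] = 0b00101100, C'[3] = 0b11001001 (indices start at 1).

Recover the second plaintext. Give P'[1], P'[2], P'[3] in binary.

In OFB with a reused IV, both messages share the same keystream S_i, so C_i ⊕ C'_i = P_i ⊕ P'_i and thus P'_i = P_i ⊕ C_i ⊕ C'_i.
P'[1]: 0b00010100 ⊕ 0b10110100 ⊕ 0b01011110 = 0b11111110.
P'[2]: 0b01011010 ⊕ 0b00001110 ⊕ 0b00101100 = 0b01111000.
P'[3]: 0b00001010 ⊕ 0b10101010 ⊕ 0b11001001 = 0b01101001.

P'[1] = 0b11111110, P'[2] = 0b01111000, P'[3] = 0b01101001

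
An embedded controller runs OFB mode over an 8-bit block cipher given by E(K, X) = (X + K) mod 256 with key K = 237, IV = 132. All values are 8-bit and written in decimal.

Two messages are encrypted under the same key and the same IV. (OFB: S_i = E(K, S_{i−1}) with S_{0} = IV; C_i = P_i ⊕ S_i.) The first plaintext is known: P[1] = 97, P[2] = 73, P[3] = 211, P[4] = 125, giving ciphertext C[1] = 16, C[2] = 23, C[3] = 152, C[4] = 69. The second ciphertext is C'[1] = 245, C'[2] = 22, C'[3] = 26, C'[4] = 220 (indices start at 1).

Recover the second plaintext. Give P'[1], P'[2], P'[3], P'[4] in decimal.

P'[1] = 132, P'[2] = 72, P'[3] = 81, P'[4] = 228

In OFB with a reused IV, both messages share the same keystream S_i, so C_i ⊕ C'_i = P_i ⊕ P'_i and thus P'_i = P_i ⊕ C_i ⊕ C'_i.
P'[1]: 97 ⊕ 16 ⊕ 245 = 132.
P'[2]: 73 ⊕ 23 ⊕ 22 = 72.
P'[3]: 211 ⊕ 152 ⊕ 26 = 81.
P'[4]: 125 ⊕ 69 ⊕ 220 = 228.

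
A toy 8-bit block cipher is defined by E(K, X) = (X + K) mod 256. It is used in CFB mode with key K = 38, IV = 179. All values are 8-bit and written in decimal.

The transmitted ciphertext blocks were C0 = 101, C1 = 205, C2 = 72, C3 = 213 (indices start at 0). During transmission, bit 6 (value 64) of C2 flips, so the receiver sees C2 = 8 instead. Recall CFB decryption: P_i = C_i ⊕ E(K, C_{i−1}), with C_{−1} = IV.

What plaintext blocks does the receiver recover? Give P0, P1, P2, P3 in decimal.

Only C2 changed, to 8. In CFB, a change in C_i flips the same bit in P_i and garbles P_{i+1}. Decrypting the received ciphertext:
P0: E(K, 179) = 217; 101 ⊕ 217 = 188.
P1: E(K, 101) = 139; 205 ⊕ 139 = 70.
P2: E(K, 205) = 243; 8 ⊕ 243 = 251.
P3: E(K, 8) = 46; 213 ⊕ 46 = 251.
Blocks that differ from the original plaintext: P2, P3.

P0 = 188, P1 = 70, P2 = 251, P3 = 251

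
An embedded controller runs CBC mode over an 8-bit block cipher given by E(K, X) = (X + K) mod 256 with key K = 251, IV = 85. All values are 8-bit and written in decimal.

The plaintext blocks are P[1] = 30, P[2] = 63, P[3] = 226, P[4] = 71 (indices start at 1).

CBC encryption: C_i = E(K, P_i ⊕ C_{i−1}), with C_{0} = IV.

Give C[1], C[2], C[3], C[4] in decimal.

C[1]: P[1] ⊕ 85 = 75; E(K, 75) = 70.
C[2]: P[2] ⊕ 70 = 121; E(K, 121) = 116.
C[3]: P[3] ⊕ 116 = 150; E(K, 150) = 145.
C[4]: P[4] ⊕ 145 = 214; E(K, 214) = 209.

C[1] = 70, C[2] = 116, C[3] = 145, C[4] = 209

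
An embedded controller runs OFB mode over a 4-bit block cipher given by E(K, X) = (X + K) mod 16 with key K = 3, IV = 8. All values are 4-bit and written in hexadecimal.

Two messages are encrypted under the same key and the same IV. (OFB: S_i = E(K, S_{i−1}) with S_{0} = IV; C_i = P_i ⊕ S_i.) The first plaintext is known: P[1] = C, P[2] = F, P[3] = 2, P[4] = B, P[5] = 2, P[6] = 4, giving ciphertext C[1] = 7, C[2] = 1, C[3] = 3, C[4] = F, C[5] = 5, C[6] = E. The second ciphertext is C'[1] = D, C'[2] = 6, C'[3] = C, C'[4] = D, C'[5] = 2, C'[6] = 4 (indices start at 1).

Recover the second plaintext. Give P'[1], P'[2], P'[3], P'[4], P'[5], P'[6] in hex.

In OFB with a reused IV, both messages share the same keystream S_i, so C_i ⊕ C'_i = P_i ⊕ P'_i and thus P'_i = P_i ⊕ C_i ⊕ C'_i.
P'[1]: C ⊕ 7 ⊕ D = 6.
P'[2]: F ⊕ 1 ⊕ 6 = 8.
P'[3]: 2 ⊕ 3 ⊕ C = D.
P'[4]: B ⊕ F ⊕ D = 9.
P'[5]: 2 ⊕ 5 ⊕ 2 = 5.
P'[6]: 4 ⊕ E ⊕ 4 = E.

P'[1] = 6, P'[2] = 8, P'[3] = D, P'[4] = 9, P'[5] = 5, P'[6] = E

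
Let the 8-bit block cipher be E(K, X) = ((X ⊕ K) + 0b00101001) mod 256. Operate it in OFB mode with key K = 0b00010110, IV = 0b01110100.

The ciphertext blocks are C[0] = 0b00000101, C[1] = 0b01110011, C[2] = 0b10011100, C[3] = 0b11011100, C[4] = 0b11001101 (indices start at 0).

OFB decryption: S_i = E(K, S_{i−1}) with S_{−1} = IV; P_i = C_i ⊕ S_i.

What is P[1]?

P[0]: S = E(K, 0b01110100) = 0b10001011; 0b00000101 ⊕ 0b10001011 = 0b10001110.
P[1]: S = E(K, 0b10001011) = 0b11000110; 0b01110011 ⊕ 0b11000110 = 0b10110101.

P[1] = 0b10110101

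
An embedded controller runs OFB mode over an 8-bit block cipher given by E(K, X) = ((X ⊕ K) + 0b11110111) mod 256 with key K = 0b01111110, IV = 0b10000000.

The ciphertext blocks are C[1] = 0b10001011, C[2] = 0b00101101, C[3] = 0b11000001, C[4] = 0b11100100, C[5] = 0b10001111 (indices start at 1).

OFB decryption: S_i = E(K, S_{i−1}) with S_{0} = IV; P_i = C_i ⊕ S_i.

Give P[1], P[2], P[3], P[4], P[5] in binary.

P[1] = 0b01111110, P[2] = 0b10101111, P[3] = 0b00110010, P[4] = 0b01100000, P[5] = 0b01111110

P[1]: S = E(K, 0b10000000) = 0b11110101; 0b10001011 ⊕ 0b11110101 = 0b01111110.
P[2]: S = E(K, 0b11110101) = 0b10000010; 0b00101101 ⊕ 0b10000010 = 0b10101111.
P[3]: S = E(K, 0b10000010) = 0b11110011; 0b11000001 ⊕ 0b11110011 = 0b00110010.
P[4]: S = E(K, 0b11110011) = 0b10000100; 0b11100100 ⊕ 0b10000100 = 0b01100000.
P[5]: S = E(K, 0b10000100) = 0b11110001; 0b10001111 ⊕ 0b11110001 = 0b01111110.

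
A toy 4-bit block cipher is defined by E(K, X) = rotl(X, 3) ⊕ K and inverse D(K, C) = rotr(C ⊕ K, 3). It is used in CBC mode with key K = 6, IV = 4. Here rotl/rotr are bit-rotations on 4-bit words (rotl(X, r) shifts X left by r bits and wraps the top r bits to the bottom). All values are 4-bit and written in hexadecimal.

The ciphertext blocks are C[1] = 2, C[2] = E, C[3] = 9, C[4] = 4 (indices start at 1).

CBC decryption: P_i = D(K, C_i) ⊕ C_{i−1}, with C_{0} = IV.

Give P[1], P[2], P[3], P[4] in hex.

P[1]: D(K, 2) = 8; 8 ⊕ 4 = C.
P[2]: D(K, E) = 1; 1 ⊕ 2 = 3.
P[3]: D(K, 9) = F; F ⊕ E = 1.
P[4]: D(K, 4) = 4; 4 ⊕ 9 = D.

P[1] = C, P[2] = 3, P[3] = 1, P[4] = D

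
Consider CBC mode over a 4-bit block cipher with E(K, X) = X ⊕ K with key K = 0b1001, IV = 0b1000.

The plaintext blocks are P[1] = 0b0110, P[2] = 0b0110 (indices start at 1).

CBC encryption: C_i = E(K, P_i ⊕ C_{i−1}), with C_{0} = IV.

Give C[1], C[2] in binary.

C[1] = 0b0111, C[2] = 0b1000

C[1]: P[1] ⊕ 0b1000 = 0b1110; E(K, 0b1110) = 0b0111.
C[2]: P[2] ⊕ 0b0111 = 0b0001; E(K, 0b0001) = 0b1000.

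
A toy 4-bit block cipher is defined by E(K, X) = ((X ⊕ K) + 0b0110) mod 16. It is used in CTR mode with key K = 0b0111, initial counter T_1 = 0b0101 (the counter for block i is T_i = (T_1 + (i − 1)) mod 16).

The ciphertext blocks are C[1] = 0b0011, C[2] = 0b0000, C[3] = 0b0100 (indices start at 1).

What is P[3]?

P[3] = 0b0010

CTR decryption: S_i = E(K, T_i) where T_i is the counter for block i; P_i = C_i ⊕ S_i.
P[3]: T = 0b0111, S = E(K, T) = 0b0110; 0b0100 ⊕ 0b0110 = 0b0010.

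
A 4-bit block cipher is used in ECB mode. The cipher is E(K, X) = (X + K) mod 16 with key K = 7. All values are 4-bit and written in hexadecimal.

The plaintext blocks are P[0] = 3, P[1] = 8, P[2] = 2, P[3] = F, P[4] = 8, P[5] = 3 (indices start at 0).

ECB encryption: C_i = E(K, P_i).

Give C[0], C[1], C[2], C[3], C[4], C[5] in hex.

C[0] = A, C[1] = F, C[2] = 9, C[3] = 6, C[4] = F, C[5] = A

C[0]: E(K, 3) = A.
C[1]: E(K, 8) = F.
C[2]: E(K, 2) = 9.
C[3]: E(K, F) = 6.
C[4]: E(K, 8) = F.
C[5]: E(K, 3) = A.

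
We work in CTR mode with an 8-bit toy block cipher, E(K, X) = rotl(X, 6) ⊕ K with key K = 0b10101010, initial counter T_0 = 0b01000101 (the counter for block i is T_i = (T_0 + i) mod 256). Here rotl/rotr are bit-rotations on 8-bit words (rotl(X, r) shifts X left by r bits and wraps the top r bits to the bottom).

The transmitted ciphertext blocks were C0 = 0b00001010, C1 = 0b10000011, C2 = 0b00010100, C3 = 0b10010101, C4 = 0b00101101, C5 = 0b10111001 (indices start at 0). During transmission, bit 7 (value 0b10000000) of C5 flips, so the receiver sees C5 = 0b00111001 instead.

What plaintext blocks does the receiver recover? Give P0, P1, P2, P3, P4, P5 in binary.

P0 = 0b11110001, P1 = 0b10111000, P2 = 0b01101111, P3 = 0b00101101, P4 = 0b11010101, P5 = 0b00000001

CTR decryption: S_i = E(K, T_i) where T_i is the counter for block i; P_i = C_i ⊕ S_i.
Only C5 changed, to 0b00111001. In CTR, a change in C_i flips the same bit in P_i only; the keystream is unaffected. Decrypting the received ciphertext:
P0: T = 0b01000101, S = E(K, T) = 0b11111011; 0b00001010 ⊕ 0b11111011 = 0b11110001.
P1: T = 0b01000110, S = E(K, T) = 0b00111011; 0b10000011 ⊕ 0b00111011 = 0b10111000.
P2: T = 0b01000111, S = E(K, T) = 0b01111011; 0b00010100 ⊕ 0b01111011 = 0b01101111.
P3: T = 0b01001000, S = E(K, T) = 0b10111000; 0b10010101 ⊕ 0b10111000 = 0b00101101.
P4: T = 0b01001001, S = E(K, T) = 0b11111000; 0b00101101 ⊕ 0b11111000 = 0b11010101.
P5: T = 0b01001010, S = E(K, T) = 0b00111000; 0b00111001 ⊕ 0b00111000 = 0b00000001.
Blocks that differ from the original plaintext: P5.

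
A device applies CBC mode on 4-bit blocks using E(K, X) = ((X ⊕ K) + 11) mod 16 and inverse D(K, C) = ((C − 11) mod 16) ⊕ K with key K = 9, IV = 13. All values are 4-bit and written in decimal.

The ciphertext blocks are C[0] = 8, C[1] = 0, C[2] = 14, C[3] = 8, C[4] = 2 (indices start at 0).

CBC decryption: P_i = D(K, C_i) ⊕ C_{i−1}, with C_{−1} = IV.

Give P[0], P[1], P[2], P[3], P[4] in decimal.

P[0]: D(K, 8) = 4; 4 ⊕ 13 = 9.
P[1]: D(K, 0) = 12; 12 ⊕ 8 = 4.
P[2]: D(K, 14) = 10; 10 ⊕ 0 = 10.
P[3]: D(K, 8) = 4; 4 ⊕ 14 = 10.
P[4]: D(K, 2) = 14; 14 ⊕ 8 = 6.

P[0] = 9, P[1] = 4, P[2] = 10, P[3] = 10, P[4] = 6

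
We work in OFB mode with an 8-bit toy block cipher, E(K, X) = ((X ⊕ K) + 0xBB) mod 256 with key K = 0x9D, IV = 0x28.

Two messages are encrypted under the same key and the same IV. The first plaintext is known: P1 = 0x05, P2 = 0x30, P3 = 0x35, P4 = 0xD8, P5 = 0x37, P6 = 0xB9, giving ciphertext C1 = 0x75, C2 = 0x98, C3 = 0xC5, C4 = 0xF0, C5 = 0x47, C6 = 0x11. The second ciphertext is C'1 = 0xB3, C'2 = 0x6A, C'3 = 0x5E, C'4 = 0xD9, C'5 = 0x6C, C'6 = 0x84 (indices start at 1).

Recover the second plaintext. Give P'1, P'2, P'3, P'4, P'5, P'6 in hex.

In OFB with a reused IV, both messages share the same keystream S_i, so C_i ⊕ C'_i = P_i ⊕ P'_i and thus P'_i = P_i ⊕ C_i ⊕ C'_i.
P'1: 0x05 ⊕ 0x75 ⊕ 0xB3 = 0xC3.
P'2: 0x30 ⊕ 0x98 ⊕ 0x6A = 0xC2.
P'3: 0x35 ⊕ 0xC5 ⊕ 0x5E = 0xAE.
P'4: 0xD8 ⊕ 0xF0 ⊕ 0xD9 = 0xF1.
P'5: 0x37 ⊕ 0x47 ⊕ 0x6C = 0x1C.
P'6: 0xB9 ⊕ 0x11 ⊕ 0x84 = 0x2C.

P'1 = 0xC3, P'2 = 0xC2, P'3 = 0xAE, P'4 = 0xF1, P'5 = 0x1C, P'6 = 0x2C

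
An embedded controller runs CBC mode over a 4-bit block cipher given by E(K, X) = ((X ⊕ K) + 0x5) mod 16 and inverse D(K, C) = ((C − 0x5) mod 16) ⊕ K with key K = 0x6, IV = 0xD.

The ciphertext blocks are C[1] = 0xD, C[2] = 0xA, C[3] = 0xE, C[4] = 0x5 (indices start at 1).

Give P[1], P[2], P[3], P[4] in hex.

P[1] = 0x3, P[2] = 0xE, P[3] = 0x5, P[4] = 0x8

CBC decryption: P_i = D(K, C_i) ⊕ C_{i−1}, with C_{0} = IV.
P[1]: D(K, 0xD) = 0xE; 0xE ⊕ 0xD = 0x3.
P[2]: D(K, 0xA) = 0x3; 0x3 ⊕ 0xD = 0xE.
P[3]: D(K, 0xE) = 0xF; 0xF ⊕ 0xA = 0x5.
P[4]: D(K, 0x5) = 0x6; 0x6 ⊕ 0xE = 0x8.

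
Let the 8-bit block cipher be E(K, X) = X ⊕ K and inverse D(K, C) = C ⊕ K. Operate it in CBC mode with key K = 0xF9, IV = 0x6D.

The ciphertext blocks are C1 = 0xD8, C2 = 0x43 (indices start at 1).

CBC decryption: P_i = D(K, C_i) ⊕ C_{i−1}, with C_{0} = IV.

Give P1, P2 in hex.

P1 = 0x4C, P2 = 0x62

P1: D(K, 0xD8) = 0x21; 0x21 ⊕ 0x6D = 0x4C.
P2: D(K, 0x43) = 0xBA; 0xBA ⊕ 0xD8 = 0x62.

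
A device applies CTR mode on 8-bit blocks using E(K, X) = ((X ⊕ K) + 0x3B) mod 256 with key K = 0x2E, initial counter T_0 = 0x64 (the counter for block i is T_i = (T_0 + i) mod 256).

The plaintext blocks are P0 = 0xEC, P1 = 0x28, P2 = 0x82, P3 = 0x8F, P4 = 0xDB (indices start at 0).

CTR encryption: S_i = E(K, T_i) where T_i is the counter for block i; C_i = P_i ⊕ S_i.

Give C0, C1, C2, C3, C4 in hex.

C0: T = 0x64, S = E(K, T) = 0x85; 0xEC ⊕ 0x85 = 0x69.
C1: T = 0x65, S = E(K, T) = 0x86; 0x28 ⊕ 0x86 = 0xAE.
C2: T = 0x66, S = E(K, T) = 0x83; 0x82 ⊕ 0x83 = 0x01.
C3: T = 0x67, S = E(K, T) = 0x84; 0x8F ⊕ 0x84 = 0x0B.
C4: T = 0x68, S = E(K, T) = 0x81; 0xDB ⊕ 0x81 = 0x5A.

C0 = 0x69, C1 = 0xAE, C2 = 0x01, C3 = 0x0B, C4 = 0x5A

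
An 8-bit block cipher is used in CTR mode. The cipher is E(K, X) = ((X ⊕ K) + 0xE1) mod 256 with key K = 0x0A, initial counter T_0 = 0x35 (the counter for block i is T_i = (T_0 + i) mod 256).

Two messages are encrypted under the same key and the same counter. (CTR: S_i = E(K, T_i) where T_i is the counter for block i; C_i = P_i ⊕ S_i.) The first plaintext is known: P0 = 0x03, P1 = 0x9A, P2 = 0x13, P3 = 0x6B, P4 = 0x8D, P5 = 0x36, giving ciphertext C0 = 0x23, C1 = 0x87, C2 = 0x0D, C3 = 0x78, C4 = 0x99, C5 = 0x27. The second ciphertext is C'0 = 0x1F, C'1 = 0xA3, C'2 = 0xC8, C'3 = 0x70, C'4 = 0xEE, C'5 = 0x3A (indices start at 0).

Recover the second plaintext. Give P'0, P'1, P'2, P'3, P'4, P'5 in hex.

In CTR with a reused counter, both messages share the same keystream S_i, so C_i ⊕ C'_i = P_i ⊕ P'_i and thus P'_i = P_i ⊕ C_i ⊕ C'_i.
P'0: 0x03 ⊕ 0x23 ⊕ 0x1F = 0x3F.
P'1: 0x9A ⊕ 0x87 ⊕ 0xA3 = 0xBE.
P'2: 0x13 ⊕ 0x0D ⊕ 0xC8 = 0xD6.
P'3: 0x6B ⊕ 0x78 ⊕ 0x70 = 0x63.
P'4: 0x8D ⊕ 0x99 ⊕ 0xEE = 0xFA.
P'5: 0x36 ⊕ 0x27 ⊕ 0x3A = 0x2B.

P'0 = 0x3F, P'1 = 0xBE, P'2 = 0xD6, P'3 = 0x63, P'4 = 0xFA, P'5 = 0x2B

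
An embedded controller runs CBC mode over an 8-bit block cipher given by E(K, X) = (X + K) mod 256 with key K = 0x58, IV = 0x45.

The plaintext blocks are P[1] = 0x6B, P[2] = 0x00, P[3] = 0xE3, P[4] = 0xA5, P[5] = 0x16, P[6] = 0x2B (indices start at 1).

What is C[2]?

CBC encryption: C_i = E(K, P_i ⊕ C_{i−1}), with C_{0} = IV.
C[1]: P[1] ⊕ 0x45 = 0x2E; E(K, 0x2E) = 0x86.
C[2]: P[2] ⊕ 0x86 = 0x86; E(K, 0x86) = 0xDE.

C[2] = 0xDE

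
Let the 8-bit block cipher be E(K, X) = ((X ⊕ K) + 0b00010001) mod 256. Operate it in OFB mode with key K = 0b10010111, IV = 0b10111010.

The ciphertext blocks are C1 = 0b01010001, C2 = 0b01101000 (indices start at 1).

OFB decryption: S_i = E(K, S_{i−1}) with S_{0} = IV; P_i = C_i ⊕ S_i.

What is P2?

P1: S = E(K, 0b10111010) = 0b00111110; 0b01010001 ⊕ 0b00111110 = 0b01101111.
P2: S = E(K, 0b00111110) = 0b10111010; 0b01101000 ⊕ 0b10111010 = 0b11010010.

P2 = 0b11010010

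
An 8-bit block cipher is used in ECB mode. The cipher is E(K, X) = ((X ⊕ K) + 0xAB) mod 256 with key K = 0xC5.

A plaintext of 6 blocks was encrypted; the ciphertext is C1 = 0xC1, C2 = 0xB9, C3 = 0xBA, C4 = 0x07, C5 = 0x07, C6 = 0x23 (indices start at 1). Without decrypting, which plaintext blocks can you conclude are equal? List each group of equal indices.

ECB encrypts each block independently with the same key, so equal ciphertext blocks imply equal plaintext blocks.
C4 = C5 = 0x07, so P4 = P5.

P4 = P5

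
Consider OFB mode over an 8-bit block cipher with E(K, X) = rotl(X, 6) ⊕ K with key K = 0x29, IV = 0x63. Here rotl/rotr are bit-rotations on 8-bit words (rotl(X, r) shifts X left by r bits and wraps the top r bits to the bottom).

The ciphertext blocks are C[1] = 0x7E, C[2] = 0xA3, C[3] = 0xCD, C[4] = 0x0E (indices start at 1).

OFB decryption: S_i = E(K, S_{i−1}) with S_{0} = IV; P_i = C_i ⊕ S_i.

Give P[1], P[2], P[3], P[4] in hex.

P[1]: S = E(K, 0x63) = 0xF1; 0x7E ⊕ 0xF1 = 0x8F.
P[2]: S = E(K, 0xF1) = 0x55; 0xA3 ⊕ 0x55 = 0xF6.
P[3]: S = E(K, 0x55) = 0x7C; 0xCD ⊕ 0x7C = 0xB1.
P[4]: S = E(K, 0x7C) = 0x36; 0x0E ⊕ 0x36 = 0x38.

P[1] = 0x8F, P[2] = 0xF6, P[3] = 0xB1, P[4] = 0x38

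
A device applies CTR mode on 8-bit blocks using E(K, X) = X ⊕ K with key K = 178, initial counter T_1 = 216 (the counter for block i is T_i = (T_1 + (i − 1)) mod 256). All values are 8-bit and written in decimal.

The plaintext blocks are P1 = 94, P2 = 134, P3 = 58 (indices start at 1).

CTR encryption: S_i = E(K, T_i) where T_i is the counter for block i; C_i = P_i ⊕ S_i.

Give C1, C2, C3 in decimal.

C1 = 52, C2 = 237, C3 = 82

C1: T = 216, S = E(K, T) = 106; 94 ⊕ 106 = 52.
C2: T = 217, S = E(K, T) = 107; 134 ⊕ 107 = 237.
C3: T = 218, S = E(K, T) = 104; 58 ⊕ 104 = 82.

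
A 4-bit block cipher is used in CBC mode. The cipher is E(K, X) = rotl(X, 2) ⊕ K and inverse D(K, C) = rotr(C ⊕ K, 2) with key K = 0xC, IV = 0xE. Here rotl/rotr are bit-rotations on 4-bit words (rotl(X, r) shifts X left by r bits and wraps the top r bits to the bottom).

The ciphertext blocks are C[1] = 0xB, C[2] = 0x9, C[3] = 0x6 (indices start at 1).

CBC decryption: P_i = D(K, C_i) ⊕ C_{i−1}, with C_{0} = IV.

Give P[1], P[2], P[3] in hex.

P[1]: D(K, 0xB) = 0xD; 0xD ⊕ 0xE = 0x3.
P[2]: D(K, 0x9) = 0x5; 0x5 ⊕ 0xB = 0xE.
P[3]: D(K, 0x6) = 0xA; 0xA ⊕ 0x9 = 0x3.

P[1] = 0x3, P[2] = 0xE, P[3] = 0x3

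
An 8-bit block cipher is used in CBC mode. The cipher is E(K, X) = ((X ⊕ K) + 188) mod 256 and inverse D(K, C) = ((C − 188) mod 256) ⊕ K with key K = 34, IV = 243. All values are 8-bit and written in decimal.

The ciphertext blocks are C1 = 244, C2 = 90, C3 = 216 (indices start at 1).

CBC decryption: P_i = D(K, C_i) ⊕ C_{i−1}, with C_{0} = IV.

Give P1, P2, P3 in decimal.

P1 = 233, P2 = 72, P3 = 100

P1: D(K, 244) = 26; 26 ⊕ 243 = 233.
P2: D(K, 90) = 188; 188 ⊕ 244 = 72.
P3: D(K, 216) = 62; 62 ⊕ 90 = 100.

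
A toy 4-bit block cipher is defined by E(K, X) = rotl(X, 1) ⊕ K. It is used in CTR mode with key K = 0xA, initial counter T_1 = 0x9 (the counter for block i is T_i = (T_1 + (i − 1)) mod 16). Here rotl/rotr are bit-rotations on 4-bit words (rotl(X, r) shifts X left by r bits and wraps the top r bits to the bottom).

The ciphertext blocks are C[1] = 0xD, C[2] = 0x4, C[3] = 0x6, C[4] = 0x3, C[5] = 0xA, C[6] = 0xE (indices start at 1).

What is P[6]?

CTR decryption: S_i = E(K, T_i) where T_i is the counter for block i; P_i = C_i ⊕ S_i.
P[6]: T = 0xE, S = E(K, T) = 0x7; 0xE ⊕ 0x7 = 0x9.

P[6] = 0x9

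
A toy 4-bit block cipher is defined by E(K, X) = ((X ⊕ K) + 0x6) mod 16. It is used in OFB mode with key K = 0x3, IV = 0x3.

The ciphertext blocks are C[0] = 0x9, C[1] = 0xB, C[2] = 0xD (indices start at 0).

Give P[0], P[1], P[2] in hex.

P[0] = 0xF, P[1] = 0x0, P[2] = 0x3

OFB decryption: S_i = E(K, S_{i−1}) with S_{−1} = IV; P_i = C_i ⊕ S_i.
P[0]: S = E(K, 0x3) = 0x6; 0x9 ⊕ 0x6 = 0xF.
P[1]: S = E(K, 0x6) = 0xB; 0xB ⊕ 0xB = 0x0.
P[2]: S = E(K, 0xB) = 0xE; 0xD ⊕ 0xE = 0x3.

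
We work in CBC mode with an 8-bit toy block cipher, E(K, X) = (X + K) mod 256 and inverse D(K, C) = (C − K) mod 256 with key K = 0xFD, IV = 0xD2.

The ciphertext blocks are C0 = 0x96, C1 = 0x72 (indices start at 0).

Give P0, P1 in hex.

CBC decryption: P_i = D(K, C_i) ⊕ C_{i−1}, with C_{−1} = IV.
P0: D(K, 0x96) = 0x99; 0x99 ⊕ 0xD2 = 0x4B.
P1: D(K, 0x72) = 0x75; 0x75 ⊕ 0x96 = 0xE3.

P0 = 0x4B, P1 = 0xE3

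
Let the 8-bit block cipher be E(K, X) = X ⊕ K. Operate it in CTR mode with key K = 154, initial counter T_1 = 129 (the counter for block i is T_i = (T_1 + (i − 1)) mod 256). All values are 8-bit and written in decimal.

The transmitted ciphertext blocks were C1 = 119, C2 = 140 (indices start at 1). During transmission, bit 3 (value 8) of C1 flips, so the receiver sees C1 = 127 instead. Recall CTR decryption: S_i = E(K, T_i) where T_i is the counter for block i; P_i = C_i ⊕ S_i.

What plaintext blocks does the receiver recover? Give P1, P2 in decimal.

Only C1 changed, to 127. In CTR, a change in C_i flips the same bit in P_i only; the keystream is unaffected. Decrypting the received ciphertext:
P1: T = 129, S = E(K, T) = 27; 127 ⊕ 27 = 100.
P2: T = 130, S = E(K, T) = 24; 140 ⊕ 24 = 148.
Blocks that differ from the original plaintext: P1.

P1 = 100, P2 = 148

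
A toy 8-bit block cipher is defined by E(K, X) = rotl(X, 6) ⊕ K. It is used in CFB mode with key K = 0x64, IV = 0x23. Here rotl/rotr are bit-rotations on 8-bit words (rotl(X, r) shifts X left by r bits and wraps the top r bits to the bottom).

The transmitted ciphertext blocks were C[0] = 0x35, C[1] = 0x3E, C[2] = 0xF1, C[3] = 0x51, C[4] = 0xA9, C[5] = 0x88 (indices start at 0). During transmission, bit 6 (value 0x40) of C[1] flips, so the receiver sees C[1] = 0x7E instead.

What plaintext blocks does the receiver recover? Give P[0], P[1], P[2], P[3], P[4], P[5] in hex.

P[0] = 0x99, P[1] = 0x57, P[2] = 0x0A, P[3] = 0x49, P[4] = 0x99, P[5] = 0x86

CFB decryption: P_i = C_i ⊕ E(K, C_{i−1}), with C_{−1} = IV.
Only C[1] changed, to 0x7E. In CFB, a change in C_i flips the same bit in P_i and garbles P_{i+1}. Decrypting the received ciphertext:
P[0]: E(K, 0x23) = 0xAC; 0x35 ⊕ 0xAC = 0x99.
P[1]: E(K, 0x35) = 0x29; 0x7E ⊕ 0x29 = 0x57.
P[2]: E(K, 0x7E) = 0xFB; 0xF1 ⊕ 0xFB = 0x0A.
P[3]: E(K, 0xF1) = 0x18; 0x51 ⊕ 0x18 = 0x49.
P[4]: E(K, 0x51) = 0x30; 0xA9 ⊕ 0x30 = 0x99.
P[5]: E(K, 0xA9) = 0x0E; 0x88 ⊕ 0x0E = 0x86.
Blocks that differ from the original plaintext: P[1], P[2].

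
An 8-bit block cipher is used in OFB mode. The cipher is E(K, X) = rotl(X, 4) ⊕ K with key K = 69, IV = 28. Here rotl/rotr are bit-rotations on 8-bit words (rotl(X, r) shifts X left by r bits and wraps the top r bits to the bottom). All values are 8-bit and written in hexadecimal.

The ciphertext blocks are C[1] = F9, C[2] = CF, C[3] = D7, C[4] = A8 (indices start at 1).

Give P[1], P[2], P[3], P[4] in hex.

P[1] = 12, P[2] = 18, P[3] = C3, P[4] = 80

OFB decryption: S_i = E(K, S_{i−1}) with S_{0} = IV; P_i = C_i ⊕ S_i.
P[1]: S = E(K, 28) = EB; F9 ⊕ EB = 12.
P[2]: S = E(K, EB) = D7; CF ⊕ D7 = 18.
P[3]: S = E(K, D7) = 14; D7 ⊕ 14 = C3.
P[4]: S = E(K, 14) = 28; A8 ⊕ 28 = 80.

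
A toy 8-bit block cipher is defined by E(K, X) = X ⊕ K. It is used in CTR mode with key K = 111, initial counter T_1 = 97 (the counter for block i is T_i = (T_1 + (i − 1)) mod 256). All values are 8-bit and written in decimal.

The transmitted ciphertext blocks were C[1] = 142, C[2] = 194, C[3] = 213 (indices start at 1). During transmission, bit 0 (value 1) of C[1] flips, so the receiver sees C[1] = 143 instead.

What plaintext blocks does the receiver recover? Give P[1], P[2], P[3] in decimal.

CTR decryption: S_i = E(K, T_i) where T_i is the counter for block i; P_i = C_i ⊕ S_i.
Only C[1] changed, to 143. In CTR, a change in C_i flips the same bit in P_i only; the keystream is unaffected. Decrypting the received ciphertext:
P[1]: T = 97, S = E(K, T) = 14; 143 ⊕ 14 = 129.
P[2]: T = 98, S = E(K, T) = 13; 194 ⊕ 13 = 207.
P[3]: T = 99, S = E(K, T) = 12; 213 ⊕ 12 = 217.
Blocks that differ from the original plaintext: P[1].

P[1] = 129, P[2] = 207, P[3] = 217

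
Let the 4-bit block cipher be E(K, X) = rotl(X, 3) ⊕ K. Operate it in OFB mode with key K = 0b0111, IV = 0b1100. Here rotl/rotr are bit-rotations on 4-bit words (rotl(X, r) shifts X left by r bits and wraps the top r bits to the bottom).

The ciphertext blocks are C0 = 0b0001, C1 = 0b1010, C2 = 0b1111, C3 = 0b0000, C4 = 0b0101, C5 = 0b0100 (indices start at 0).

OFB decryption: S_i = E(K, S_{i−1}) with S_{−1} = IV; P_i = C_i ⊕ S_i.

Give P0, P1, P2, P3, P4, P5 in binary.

P0 = 0b0000, P1 = 0b0101, P2 = 0b0111, P3 = 0b0011, P4 = 0b1011, P5 = 0b0100

P0: S = E(K, 0b1100) = 0b0001; 0b0001 ⊕ 0b0001 = 0b0000.
P1: S = E(K, 0b0001) = 0b1111; 0b1010 ⊕ 0b1111 = 0b0101.
P2: S = E(K, 0b1111) = 0b1000; 0b1111 ⊕ 0b1000 = 0b0111.
P3: S = E(K, 0b1000) = 0b0011; 0b0000 ⊕ 0b0011 = 0b0011.
P4: S = E(K, 0b0011) = 0b1110; 0b0101 ⊕ 0b1110 = 0b1011.
P5: S = E(K, 0b1110) = 0b0000; 0b0100 ⊕ 0b0000 = 0b0100.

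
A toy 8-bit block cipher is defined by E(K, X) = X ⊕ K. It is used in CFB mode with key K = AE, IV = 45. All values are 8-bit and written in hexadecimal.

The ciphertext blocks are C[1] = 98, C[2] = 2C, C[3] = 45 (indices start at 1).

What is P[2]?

CFB decryption: P_i = C_i ⊕ E(K, C_{i−1}), with C_{0} = IV.
P[2]: E(K, 98) = 36; 2C ⊕ 36 = 1A.

P[2] = 1A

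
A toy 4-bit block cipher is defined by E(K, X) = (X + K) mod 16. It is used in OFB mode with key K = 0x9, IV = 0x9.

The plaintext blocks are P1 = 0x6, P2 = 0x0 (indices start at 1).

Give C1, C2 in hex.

OFB encryption: S_i = E(K, S_{i−1}) with S_{0} = IV; C_i = P_i ⊕ S_i.
C1: S = E(K, 0x9) = 0x2; 0x6 ⊕ 0x2 = 0x4.
C2: S = E(K, 0x2) = 0xB; 0x0 ⊕ 0xB = 0xB.

C1 = 0x4, C2 = 0xB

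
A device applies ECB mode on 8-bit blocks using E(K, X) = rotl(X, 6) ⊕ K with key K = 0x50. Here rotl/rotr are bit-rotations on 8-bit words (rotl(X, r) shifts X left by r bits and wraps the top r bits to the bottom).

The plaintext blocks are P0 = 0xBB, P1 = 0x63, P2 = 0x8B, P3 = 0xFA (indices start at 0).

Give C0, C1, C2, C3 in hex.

C0 = 0xBE, C1 = 0x88, C2 = 0xB2, C3 = 0xEE

ECB encryption: C_i = E(K, P_i).
C0: E(K, 0xBB) = 0xBE.
C1: E(K, 0x63) = 0x88.
C2: E(K, 0x8B) = 0xB2.
C3: E(K, 0xFA) = 0xEE.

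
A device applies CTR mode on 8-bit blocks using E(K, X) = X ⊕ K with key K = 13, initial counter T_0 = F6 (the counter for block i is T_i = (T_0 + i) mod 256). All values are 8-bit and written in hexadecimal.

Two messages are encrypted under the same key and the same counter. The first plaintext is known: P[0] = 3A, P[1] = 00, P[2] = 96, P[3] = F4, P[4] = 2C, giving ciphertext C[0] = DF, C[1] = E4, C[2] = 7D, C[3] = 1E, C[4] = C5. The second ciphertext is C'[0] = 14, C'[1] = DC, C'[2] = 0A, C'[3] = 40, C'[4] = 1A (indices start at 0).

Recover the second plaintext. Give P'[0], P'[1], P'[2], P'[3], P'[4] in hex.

In CTR with a reused counter, both messages share the same keystream S_i, so C_i ⊕ C'_i = P_i ⊕ P'_i and thus P'_i = P_i ⊕ C_i ⊕ C'_i.
P'[0]: 3A ⊕ DF ⊕ 14 = F1.
P'[1]: 00 ⊕ E4 ⊕ DC = 38.
P'[2]: 96 ⊕ 7D ⊕ 0A = E1.
P'[3]: F4 ⊕ 1E ⊕ 40 = AA.
P'[4]: 2C ⊕ C5 ⊕ 1A = F3.

P'[0] = F1, P'[1] = 38, P'[2] = E1, P'[3] = AA, P'[4] = F3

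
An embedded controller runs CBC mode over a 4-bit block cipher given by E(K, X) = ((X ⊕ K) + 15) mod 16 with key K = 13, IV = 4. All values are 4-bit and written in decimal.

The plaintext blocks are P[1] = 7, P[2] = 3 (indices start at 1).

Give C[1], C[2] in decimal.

CBC encryption: C_i = E(K, P_i ⊕ C_{i−1}), with C_{0} = IV.
C[1]: P[1] ⊕ 4 = 3; E(K, 3) = 13.
C[2]: P[2] ⊕ 13 = 14; E(K, 14) = 2.

C[1] = 13, C[2] = 2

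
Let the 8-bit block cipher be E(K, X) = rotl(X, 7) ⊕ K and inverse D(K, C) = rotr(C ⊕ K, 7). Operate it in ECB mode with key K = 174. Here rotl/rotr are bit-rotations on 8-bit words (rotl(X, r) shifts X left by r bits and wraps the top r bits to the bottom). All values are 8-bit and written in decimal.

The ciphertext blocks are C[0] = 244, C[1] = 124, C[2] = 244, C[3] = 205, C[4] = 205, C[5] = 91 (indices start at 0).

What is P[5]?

ECB decryption: P_i = D(K, C_i).
P[5]: D(K, 91) = 235.

P[5] = 235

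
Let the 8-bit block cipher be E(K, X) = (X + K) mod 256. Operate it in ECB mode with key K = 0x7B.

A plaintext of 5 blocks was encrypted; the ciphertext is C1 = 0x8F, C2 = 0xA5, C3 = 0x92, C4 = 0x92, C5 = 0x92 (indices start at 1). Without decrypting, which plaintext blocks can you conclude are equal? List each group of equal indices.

ECB encrypts each block independently with the same key, so equal ciphertext blocks imply equal plaintext blocks.
C3 = C4 = C5 = 0x92, so P3 = P4 = P5.

P3 = P4 = P5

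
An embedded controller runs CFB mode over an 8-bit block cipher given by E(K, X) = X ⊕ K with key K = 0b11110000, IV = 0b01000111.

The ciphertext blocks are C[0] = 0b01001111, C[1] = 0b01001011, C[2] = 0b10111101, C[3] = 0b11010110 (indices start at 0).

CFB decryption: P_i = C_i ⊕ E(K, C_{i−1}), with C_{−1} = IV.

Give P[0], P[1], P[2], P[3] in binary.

P[0]: E(K, 0b01000111) = 0b10110111; 0b01001111 ⊕ 0b10110111 = 0b11111000.
P[1]: E(K, 0b01001111) = 0b10111111; 0b01001011 ⊕ 0b10111111 = 0b11110100.
P[2]: E(K, 0b01001011) = 0b10111011; 0b10111101 ⊕ 0b10111011 = 0b00000110.
P[3]: E(K, 0b10111101) = 0b01001101; 0b11010110 ⊕ 0b01001101 = 0b10011011.

P[0] = 0b11111000, P[1] = 0b11110100, P[2] = 0b00000110, P[3] = 0b10011011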